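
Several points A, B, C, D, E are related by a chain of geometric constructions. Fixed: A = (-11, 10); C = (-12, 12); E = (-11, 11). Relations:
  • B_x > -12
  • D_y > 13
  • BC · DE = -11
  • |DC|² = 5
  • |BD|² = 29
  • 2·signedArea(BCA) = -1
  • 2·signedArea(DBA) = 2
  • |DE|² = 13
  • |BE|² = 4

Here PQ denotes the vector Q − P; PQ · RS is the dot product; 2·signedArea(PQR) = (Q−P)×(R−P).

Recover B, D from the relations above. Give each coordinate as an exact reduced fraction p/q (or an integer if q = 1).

B = (-11, 9)
D = (-13, 14)

1. B_x = -11  [line 2·x + 1·y + 13 = 0 ∩ |BE|² = 4]
2. B_y = 9  [line 2·x + 1·y + 13 = 0 ∩ |BE|² = 4]
   → B = (-11, 9)
3. D_x = -13  [2·signedArea(DBA) = 2 ∩ BC · DE = -11]
4. D_y = 14  [2·signedArea(DBA) = 2 ∩ BC · DE = -11]
   → D = (-13, 14)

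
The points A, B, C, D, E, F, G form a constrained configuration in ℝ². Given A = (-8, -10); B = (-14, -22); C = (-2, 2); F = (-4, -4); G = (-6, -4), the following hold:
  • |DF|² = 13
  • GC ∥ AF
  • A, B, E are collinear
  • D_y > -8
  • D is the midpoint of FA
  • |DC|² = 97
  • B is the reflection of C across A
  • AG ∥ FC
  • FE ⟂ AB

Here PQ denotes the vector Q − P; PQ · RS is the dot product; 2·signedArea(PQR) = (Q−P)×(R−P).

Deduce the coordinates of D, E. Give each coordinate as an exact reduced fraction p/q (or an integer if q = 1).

1. D_x = -6  [D is the midpoint of FA]
2. D_y = -7  [D is the midpoint of FA]
   → D = (-6, -7)
3. E_x = -24/5  [A, B, E are collinear ∩ FE ⟂ AB]
4. E_y = -18/5  [A, B, E are collinear ∩ FE ⟂ AB]
   → E = (-24/5, -18/5)

D = (-6, -7)
E = (-24/5, -18/5)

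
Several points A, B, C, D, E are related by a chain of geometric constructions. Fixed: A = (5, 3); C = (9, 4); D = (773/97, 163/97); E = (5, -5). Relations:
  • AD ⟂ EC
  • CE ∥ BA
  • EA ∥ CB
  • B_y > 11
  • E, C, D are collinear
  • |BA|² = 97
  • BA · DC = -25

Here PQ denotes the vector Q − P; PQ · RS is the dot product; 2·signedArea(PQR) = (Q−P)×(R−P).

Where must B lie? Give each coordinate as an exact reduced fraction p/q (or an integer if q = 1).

B = (9, 12)

1. B_x = 9  [CE ∥ BA ∩ EA ∥ CB]
2. B_y = 12  [CE ∥ BA ∩ EA ∥ CB]
   → B = (9, 12)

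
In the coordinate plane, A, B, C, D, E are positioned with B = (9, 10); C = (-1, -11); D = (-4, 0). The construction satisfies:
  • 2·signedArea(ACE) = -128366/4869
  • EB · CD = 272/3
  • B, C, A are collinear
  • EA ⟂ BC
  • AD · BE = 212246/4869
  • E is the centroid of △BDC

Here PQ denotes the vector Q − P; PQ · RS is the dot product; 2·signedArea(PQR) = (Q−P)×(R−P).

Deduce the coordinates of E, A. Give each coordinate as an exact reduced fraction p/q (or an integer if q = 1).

A = (5797/1623, -757/541)
E = (4/3, -1/3)

1. E_x = 4/3  [E is the centroid of △BDC]
2. E_y = -1/3  [E is the centroid of △BDC]
   → E = (4/3, -1/3)
3. A_x = 5797/1623  [B, C, A are collinear ∩ EA ⟂ BC]
4. A_y = -757/541  [B, C, A are collinear ∩ EA ⟂ BC]
   → A = (5797/1623, -757/541)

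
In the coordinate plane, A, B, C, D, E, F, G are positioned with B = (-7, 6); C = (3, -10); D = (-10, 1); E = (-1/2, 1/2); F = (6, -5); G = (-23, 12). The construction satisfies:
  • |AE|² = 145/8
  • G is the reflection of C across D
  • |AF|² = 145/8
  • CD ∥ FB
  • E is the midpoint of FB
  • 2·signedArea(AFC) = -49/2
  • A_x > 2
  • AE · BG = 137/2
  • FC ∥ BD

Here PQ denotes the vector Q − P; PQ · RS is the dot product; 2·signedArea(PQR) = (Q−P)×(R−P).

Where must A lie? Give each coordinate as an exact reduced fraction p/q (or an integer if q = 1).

A = (11/4, -9/4)

1. A_x = 11/4  [2·signedArea(AFC) = -49/2 ∩ AE · BG = 137/2]
2. A_y = -9/4  [2·signedArea(AFC) = -49/2 ∩ AE · BG = 137/2]
   → A = (11/4, -9/4)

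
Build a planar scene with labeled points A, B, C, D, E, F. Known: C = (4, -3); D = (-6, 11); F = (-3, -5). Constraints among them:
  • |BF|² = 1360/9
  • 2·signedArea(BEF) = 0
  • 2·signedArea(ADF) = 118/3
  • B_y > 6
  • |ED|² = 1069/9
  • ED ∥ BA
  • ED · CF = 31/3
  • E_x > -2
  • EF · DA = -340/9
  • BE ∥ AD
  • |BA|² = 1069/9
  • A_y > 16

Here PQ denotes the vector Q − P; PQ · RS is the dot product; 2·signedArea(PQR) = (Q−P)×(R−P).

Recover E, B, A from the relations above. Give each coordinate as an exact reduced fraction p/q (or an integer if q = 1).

1. E_x = -5/3  [line 7·x + 2·y + 29/3 = 0 ∩ |ED|² = 1069/9]
2. E_y = 1  [line 7·x + 2·y + 29/3 = 0 ∩ |ED|² = 1069/9]
   → E = (-5/3, 1)
3. B_x = -1/3  [line 6·x + -4/3·y + 34/3 = 0 ∩ |BF|² = 1360/9]
4. B_y = 7  [line 6·x + -4/3·y + 34/3 = 0 ∩ |BF|² = 1360/9]
   → B = (-1/3, 7)
5. A_x = -14/3  [BE ∥ AD ∩ ED ∥ BA]
6. A_y = 17  [BE ∥ AD ∩ ED ∥ BA]
   → A = (-14/3, 17)

A = (-14/3, 17)
B = (-1/3, 7)
E = (-5/3, 1)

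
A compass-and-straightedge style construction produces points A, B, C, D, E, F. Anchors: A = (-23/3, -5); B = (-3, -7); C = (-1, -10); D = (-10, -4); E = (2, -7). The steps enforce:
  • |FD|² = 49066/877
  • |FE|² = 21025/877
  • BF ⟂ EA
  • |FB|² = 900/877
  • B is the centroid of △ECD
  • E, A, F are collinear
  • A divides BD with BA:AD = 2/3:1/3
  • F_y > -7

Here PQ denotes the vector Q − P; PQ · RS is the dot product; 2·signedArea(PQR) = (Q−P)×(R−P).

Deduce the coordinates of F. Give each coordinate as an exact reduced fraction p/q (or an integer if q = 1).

1. F_x = -2451/877  [E, A, F are collinear ∩ BF ⟂ EA]
2. F_y = -5269/877  [E, A, F are collinear ∩ BF ⟂ EA]
   → F = (-2451/877, -5269/877)

F = (-2451/877, -5269/877)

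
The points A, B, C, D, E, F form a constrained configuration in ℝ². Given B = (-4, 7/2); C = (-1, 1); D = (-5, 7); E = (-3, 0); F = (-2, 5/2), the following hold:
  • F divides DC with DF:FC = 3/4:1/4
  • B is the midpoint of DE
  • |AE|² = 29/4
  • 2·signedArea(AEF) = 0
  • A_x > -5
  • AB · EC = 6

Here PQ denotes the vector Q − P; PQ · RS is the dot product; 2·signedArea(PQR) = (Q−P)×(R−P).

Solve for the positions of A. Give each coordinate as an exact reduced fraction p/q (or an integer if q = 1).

A = (-4, -5/2)

1. A_x = -4  [2·signedArea(AEF) = 0 ∩ AB · EC = 6]
2. A_y = -5/2  [2·signedArea(AEF) = 0 ∩ AB · EC = 6]
   → A = (-4, -5/2)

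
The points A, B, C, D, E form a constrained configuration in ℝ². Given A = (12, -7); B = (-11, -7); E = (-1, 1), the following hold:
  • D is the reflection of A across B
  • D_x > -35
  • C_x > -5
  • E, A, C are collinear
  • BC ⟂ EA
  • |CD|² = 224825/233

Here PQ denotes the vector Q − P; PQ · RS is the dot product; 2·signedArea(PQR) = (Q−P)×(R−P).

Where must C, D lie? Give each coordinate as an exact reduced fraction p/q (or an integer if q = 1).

1. C_x = -1091/233  [E, A, C are collinear ∩ BC ⟂ EA]
2. C_y = 761/233  [E, A, C are collinear ∩ BC ⟂ EA]
   → C = (-1091/233, 761/233)
3. D_x = -34  [D is the reflection of A across B]
4. D_y = -7  [D is the reflection of A across B]
   → D = (-34, -7)

C = (-1091/233, 761/233)
D = (-34, -7)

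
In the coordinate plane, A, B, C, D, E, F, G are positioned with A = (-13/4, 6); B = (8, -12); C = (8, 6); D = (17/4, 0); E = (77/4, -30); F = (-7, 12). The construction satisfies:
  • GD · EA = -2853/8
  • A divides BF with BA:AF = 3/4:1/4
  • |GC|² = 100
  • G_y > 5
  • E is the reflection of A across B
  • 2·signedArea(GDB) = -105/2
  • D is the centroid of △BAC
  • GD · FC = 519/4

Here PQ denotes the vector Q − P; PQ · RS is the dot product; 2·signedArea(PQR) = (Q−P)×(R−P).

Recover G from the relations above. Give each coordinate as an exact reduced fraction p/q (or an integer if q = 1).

G = (-2, 6)

1. G_x = -2  [2·signedArea(GDB) = -105/2 ∩ GD · FC = 519/4]
2. G_y = 6  [2·signedArea(GDB) = -105/2 ∩ GD · FC = 519/4]
   → G = (-2, 6)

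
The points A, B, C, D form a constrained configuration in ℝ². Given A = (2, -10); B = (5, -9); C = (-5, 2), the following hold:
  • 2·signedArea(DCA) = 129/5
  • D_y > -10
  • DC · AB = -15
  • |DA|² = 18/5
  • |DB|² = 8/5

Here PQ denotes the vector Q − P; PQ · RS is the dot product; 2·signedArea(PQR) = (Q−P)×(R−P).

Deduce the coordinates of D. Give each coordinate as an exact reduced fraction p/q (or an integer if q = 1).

1. D_x = 19/5  [DC · AB = -15 ∩ 2·signedArea(DCA) = 129/5]
2. D_y = -47/5  [DC · AB = -15 ∩ 2·signedArea(DCA) = 129/5]
   → D = (19/5, -47/5)

D = (19/5, -47/5)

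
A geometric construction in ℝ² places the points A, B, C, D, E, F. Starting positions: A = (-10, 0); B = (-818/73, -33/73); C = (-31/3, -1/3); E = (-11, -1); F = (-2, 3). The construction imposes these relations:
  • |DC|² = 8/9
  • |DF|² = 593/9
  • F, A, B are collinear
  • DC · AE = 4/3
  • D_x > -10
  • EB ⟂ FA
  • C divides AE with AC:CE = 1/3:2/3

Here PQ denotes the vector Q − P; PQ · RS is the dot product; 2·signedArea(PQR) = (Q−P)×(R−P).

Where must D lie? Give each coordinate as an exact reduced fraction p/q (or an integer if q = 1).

D = (-29/3, 1/3)

1. D_x = -29/3  [line 1·x + 1·y + 28/3 = 0 ∩ |DC|² = 8/9]
2. D_y = 1/3  [line 1·x + 1·y + 28/3 = 0 ∩ |DC|² = 8/9]
   → D = (-29/3, 1/3)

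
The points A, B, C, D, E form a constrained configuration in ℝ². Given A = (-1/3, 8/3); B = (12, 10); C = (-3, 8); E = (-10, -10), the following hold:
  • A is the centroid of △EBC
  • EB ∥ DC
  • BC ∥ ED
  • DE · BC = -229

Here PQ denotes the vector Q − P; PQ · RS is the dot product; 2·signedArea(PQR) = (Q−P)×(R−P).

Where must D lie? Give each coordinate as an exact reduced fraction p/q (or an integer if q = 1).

1. D_x = -25  [EB ∥ DC ∩ BC ∥ ED]
2. D_y = -12  [EB ∥ DC ∩ BC ∥ ED]
   → D = (-25, -12)

D = (-25, -12)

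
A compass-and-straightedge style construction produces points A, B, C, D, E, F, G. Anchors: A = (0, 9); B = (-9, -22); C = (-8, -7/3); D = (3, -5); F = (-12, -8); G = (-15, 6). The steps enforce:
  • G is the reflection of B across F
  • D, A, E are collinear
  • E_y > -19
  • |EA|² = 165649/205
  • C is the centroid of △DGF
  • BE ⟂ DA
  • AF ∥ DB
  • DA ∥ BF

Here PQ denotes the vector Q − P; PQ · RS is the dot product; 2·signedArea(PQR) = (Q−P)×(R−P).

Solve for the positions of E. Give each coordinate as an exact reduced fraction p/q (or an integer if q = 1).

1. E_x = 1221/205  [D, A, E are collinear ∩ BE ⟂ DA]
2. E_y = -3853/205  [D, A, E are collinear ∩ BE ⟂ DA]
   → E = (1221/205, -3853/205)

E = (1221/205, -3853/205)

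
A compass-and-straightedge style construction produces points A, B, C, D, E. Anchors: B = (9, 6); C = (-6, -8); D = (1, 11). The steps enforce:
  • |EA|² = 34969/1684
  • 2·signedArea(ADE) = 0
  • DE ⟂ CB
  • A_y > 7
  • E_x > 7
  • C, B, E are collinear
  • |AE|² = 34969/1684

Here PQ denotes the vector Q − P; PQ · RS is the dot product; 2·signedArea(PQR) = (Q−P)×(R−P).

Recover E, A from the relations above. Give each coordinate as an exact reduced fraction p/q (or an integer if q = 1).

A = (1730/421, 6457/842)
E = (3039/421, 1826/421)

1. E_x = 3039/421  [C, B, E are collinear ∩ DE ⟂ CB]
2. E_y = 1826/421  [C, B, E are collinear ∩ DE ⟂ CB]
   → E = (3039/421, 1826/421)
3. A_x = 1730/421  [line 2805/421·x + 2618/421·y + -31603/421 = 0 ∩ |AE|² = 34969/1684]
4. A_y = 6457/842  [line 2805/421·x + 2618/421·y + -31603/421 = 0 ∩ |AE|² = 34969/1684]
   → A = (1730/421, 6457/842)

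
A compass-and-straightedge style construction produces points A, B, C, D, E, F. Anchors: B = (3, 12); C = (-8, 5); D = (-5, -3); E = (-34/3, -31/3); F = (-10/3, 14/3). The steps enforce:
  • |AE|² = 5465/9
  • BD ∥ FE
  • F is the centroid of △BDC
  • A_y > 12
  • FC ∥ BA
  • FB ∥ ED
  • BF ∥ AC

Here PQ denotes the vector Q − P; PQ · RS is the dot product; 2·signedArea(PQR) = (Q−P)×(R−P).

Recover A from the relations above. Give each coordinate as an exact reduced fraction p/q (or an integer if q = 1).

A = (-5/3, 37/3)

1. A_x = -5/3  [BF ∥ AC ∩ FC ∥ BA]
2. A_y = 37/3  [BF ∥ AC ∩ FC ∥ BA]
   → A = (-5/3, 37/3)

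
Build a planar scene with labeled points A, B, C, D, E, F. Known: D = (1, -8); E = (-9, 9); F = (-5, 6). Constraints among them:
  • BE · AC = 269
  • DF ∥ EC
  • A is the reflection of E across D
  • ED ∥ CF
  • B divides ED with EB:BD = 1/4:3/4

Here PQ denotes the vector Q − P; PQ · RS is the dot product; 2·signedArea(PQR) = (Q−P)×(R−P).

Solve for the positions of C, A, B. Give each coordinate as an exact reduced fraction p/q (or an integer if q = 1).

1. C_x = -15  [ED ∥ CF ∩ DF ∥ EC]
2. C_y = 23  [ED ∥ CF ∩ DF ∥ EC]
   → C = (-15, 23)
3. A_x = 11  [A is the reflection of E across D]
4. A_y = -25  [A is the reflection of E across D]
   → A = (11, -25)
5. B_x = -13/2  [B divides ED with EB:BD = 1/4:3/4]
6. B_y = 19/4  [B divides ED with EB:BD = 1/4:3/4]
   → B = (-13/2, 19/4)

A = (11, -25)
B = (-13/2, 19/4)
C = (-15, 23)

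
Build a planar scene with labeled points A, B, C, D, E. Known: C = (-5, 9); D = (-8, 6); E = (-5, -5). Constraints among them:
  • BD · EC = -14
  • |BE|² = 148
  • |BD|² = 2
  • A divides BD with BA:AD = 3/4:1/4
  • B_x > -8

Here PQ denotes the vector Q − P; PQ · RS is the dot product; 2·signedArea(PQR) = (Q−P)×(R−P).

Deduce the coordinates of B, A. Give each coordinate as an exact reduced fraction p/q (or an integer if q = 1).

1. B_y = 7  [BD · EC = -14]
2. B_x = -7  [|BD|² = 2]
   → B = (-7, 7)
3. A_x = -31/4  [A divides BD with BA:AD = 3/4:1/4]
4. A_y = 25/4  [A divides BD with BA:AD = 3/4:1/4]
   → A = (-31/4, 25/4)

A = (-31/4, 25/4)
B = (-7, 7)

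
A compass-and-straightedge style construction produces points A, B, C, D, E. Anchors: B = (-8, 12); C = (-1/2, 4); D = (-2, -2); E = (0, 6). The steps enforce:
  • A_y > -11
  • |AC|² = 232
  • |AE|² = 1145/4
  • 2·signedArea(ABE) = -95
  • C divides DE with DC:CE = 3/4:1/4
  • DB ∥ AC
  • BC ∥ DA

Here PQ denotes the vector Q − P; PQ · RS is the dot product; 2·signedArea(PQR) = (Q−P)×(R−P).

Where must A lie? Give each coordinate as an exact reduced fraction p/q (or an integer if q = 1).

1. A_x = 11/2  [DB ∥ AC ∩ BC ∥ DA]
2. A_y = -10  [DB ∥ AC ∩ BC ∥ DA]
   → A = (11/2, -10)

A = (11/2, -10)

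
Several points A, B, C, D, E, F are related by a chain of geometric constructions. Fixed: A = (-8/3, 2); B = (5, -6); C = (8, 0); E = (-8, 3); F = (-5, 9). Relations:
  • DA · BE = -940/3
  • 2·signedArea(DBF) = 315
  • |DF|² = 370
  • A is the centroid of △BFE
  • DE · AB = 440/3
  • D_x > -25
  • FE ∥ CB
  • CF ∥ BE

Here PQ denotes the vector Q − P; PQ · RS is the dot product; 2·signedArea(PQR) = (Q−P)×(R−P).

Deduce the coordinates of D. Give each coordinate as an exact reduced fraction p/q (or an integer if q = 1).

1. D_x = -24  [2·signedArea(DBF) = 315 ∩ DA · BE = -940/3]
2. D_y = 6  [2·signedArea(DBF) = 315 ∩ DA · BE = -940/3]
   → D = (-24, 6)

D = (-24, 6)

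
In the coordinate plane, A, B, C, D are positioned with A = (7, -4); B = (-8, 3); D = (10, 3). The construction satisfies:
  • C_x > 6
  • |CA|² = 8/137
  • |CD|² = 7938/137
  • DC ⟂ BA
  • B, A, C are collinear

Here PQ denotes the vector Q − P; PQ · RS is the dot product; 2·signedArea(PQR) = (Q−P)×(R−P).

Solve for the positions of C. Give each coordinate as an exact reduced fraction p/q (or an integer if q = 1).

C = (929/137, -534/137)

1. C_x = 929/137  [B, A, C are collinear ∩ DC ⟂ BA]
2. C_y = -534/137  [B, A, C are collinear ∩ DC ⟂ BA]
   → C = (929/137, -534/137)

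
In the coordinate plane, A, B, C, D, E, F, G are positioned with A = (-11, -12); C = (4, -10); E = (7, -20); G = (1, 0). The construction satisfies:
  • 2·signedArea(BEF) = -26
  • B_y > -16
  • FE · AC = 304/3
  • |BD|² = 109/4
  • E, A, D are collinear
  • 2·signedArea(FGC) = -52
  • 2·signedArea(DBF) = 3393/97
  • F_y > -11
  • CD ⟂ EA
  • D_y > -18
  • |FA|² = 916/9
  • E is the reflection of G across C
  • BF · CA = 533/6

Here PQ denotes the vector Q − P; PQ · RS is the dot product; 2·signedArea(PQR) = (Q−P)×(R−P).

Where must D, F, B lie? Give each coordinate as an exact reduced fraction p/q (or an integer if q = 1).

1. D_x = 76/97  [E, A, D are collinear ∩ CD ⟂ EA]
2. D_y = -1672/97  [E, A, D are collinear ∩ CD ⟂ EA]
   → D = (76/97, -1672/97)
3. F_x = -1  [2·signedArea(FGC) = -52 ∩ FE · AC = 304/3]
4. F_y = -32/3  [2·signedArea(FGC) = -52 ∩ FE · AC = 304/3]
   → F = (-1, -32/3)
5. B_x = 11/2  [2·signedArea(BEF) = -26 ∩ 2·signedArea(DBF) = 3393/97]
6. B_y = -15  [2·signedArea(BEF) = -26 ∩ 2·signedArea(DBF) = 3393/97]
   → B = (11/2, -15)

B = (11/2, -15)
D = (76/97, -1672/97)
F = (-1, -32/3)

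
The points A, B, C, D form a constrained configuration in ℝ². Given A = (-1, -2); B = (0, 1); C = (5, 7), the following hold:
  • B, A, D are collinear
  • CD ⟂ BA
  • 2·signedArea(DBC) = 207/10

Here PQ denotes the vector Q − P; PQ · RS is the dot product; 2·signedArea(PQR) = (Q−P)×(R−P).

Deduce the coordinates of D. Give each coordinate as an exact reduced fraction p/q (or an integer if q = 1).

D = (23/10, 79/10)

1. D_x = 23/10  [B, A, D are collinear ∩ CD ⟂ BA]
2. D_y = 79/10  [B, A, D are collinear ∩ CD ⟂ BA]
   → D = (23/10, 79/10)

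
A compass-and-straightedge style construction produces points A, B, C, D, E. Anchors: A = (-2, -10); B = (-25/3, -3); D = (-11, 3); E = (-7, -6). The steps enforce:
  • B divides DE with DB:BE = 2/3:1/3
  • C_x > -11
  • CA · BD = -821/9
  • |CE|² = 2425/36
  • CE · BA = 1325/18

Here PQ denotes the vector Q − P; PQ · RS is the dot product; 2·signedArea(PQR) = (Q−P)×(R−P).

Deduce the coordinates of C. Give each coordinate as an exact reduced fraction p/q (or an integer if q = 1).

1. C_x = -31/3  [CA · BD = -821/9 ∩ CE · BA = 1325/18]
2. C_y = 3/2  [CA · BD = -821/9 ∩ CE · BA = 1325/18]
   → C = (-31/3, 3/2)

C = (-31/3, 3/2)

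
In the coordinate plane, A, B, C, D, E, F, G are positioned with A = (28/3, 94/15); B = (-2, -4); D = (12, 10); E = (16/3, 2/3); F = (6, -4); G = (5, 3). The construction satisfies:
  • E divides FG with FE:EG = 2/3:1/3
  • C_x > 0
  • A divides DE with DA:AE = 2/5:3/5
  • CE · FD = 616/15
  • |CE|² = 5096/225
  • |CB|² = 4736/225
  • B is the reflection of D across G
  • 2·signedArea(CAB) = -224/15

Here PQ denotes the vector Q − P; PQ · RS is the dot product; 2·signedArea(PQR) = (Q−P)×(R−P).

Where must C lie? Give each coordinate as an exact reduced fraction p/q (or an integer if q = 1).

1. C_x = 2/3  [2·signedArea(CAB) = -224/15 ∩ CE · FD = 616/15]
2. C_y = -4/15  [2·signedArea(CAB) = -224/15 ∩ CE · FD = 616/15]
   → C = (2/3, -4/15)

C = (2/3, -4/15)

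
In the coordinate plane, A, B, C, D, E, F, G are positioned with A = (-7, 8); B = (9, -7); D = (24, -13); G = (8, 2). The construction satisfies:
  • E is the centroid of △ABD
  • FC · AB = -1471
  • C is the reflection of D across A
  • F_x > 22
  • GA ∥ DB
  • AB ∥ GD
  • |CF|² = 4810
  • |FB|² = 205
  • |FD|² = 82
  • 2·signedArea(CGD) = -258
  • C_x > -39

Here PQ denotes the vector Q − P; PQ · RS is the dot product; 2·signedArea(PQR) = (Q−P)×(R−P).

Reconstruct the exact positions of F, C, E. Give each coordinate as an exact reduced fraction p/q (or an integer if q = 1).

C = (-38, 29)
E = (26/3, -4)
F = (23, -4)

1. C_x = -38  [C is the reflection of D across A]
2. C_y = 29  [C is the reflection of D across A]
   → C = (-38, 29)
3. E_x = 26/3  [E is the centroid of △ABD]
4. E_y = -4  [E is the centroid of △ABD]
   → E = (26/3, -4)
5. F_x = 23  [line -16·x + 15·y + 428 = 0 ∩ |FD|² = 82]
6. F_y = -4  [line -16·x + 15·y + 428 = 0 ∩ |FD|² = 82]
   → F = (23, -4)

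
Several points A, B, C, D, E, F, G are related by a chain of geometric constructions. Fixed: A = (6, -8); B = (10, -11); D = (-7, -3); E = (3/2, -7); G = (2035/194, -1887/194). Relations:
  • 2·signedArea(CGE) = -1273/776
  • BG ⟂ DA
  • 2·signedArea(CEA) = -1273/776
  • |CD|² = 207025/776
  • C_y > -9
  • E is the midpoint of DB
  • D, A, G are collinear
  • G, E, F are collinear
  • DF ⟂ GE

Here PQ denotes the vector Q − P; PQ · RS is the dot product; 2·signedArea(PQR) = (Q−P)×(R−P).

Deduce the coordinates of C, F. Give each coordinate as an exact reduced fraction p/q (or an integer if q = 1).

C = (3199/388, -3439/388)
F = (-49122589/6642754, -14288379/3321377)

1. C_x = 3199/388  [2·signedArea(CEA) = -1273/776 ∩ 2·signedArea(CGE) = -1273/776]
2. C_y = -3439/388  [2·signedArea(CEA) = -1273/776 ∩ 2·signedArea(CGE) = -1273/776]
   → C = (3199/388, -3439/388)
3. F_x = -49122589/6642754  [G, E, F are collinear ∩ DF ⟂ GE]
4. F_y = -14288379/3321377  [G, E, F are collinear ∩ DF ⟂ GE]
   → F = (-49122589/6642754, -14288379/3321377)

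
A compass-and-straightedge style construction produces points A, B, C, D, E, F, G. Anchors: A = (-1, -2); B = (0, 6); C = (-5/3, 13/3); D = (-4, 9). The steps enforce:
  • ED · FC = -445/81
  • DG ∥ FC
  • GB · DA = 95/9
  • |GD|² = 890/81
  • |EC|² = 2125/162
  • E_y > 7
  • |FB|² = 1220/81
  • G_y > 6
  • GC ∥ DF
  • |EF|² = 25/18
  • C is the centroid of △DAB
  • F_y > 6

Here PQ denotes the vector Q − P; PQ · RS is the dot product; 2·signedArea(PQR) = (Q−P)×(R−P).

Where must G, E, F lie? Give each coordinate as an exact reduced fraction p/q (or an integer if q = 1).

1. G_x = -17/9  [line -3·x + 11·y + -689/9 = 0 ∩ |GD|² = 890/81]
2. G_y = 58/9  [line -3·x + 11·y + -689/9 = 0 ∩ |GD|² = 890/81]
   → G = (-17/9, 58/9)
3. F_x = -34/9  [DG ∥ FC ∩ GC ∥ DF]
4. F_y = 62/9  [DG ∥ FC ∩ GC ∥ DF]
   → F = (-34/9, 62/9)
5. E_x = -53/18  [line -19/9·x + 23/9·y + -2102/81 = 0 ∩ |EF|² = 25/18]
6. E_y = 139/18  [line -19/9·x + 23/9·y + -2102/81 = 0 ∩ |EF|² = 25/18]
   → E = (-53/18, 139/18)

E = (-53/18, 139/18)
F = (-34/9, 62/9)
G = (-17/9, 58/9)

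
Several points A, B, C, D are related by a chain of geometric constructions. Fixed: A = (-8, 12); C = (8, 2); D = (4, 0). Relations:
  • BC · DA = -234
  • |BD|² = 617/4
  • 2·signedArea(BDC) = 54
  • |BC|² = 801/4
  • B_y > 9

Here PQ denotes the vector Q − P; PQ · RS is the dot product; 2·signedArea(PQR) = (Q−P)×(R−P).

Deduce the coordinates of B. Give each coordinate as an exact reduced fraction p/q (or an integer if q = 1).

1. B_x = -4  [BC · DA = -234 ∩ 2·signedArea(BDC) = 54]
2. B_y = 19/2  [BC · DA = -234 ∩ 2·signedArea(BDC) = 54]
   → B = (-4, 19/2)

B = (-4, 19/2)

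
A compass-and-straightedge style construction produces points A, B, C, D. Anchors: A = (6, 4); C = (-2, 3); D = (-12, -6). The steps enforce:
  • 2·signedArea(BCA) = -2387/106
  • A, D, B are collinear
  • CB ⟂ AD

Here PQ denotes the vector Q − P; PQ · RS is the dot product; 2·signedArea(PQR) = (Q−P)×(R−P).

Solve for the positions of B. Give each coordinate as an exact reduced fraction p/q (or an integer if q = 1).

1. B_x = -57/106  [A, D, B are collinear ∩ CB ⟂ AD]
2. B_y = 39/106  [A, D, B are collinear ∩ CB ⟂ AD]
   → B = (-57/106, 39/106)

B = (-57/106, 39/106)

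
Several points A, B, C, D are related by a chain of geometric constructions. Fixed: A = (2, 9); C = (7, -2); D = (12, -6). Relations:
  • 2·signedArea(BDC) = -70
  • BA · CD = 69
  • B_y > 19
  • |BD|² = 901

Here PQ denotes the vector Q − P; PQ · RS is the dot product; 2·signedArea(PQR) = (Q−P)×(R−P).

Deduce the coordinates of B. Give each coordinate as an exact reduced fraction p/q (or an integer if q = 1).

1. B_x = -3  [BA · CD = 69 ∩ 2·signedArea(BDC) = -70]
2. B_y = 20  [BA · CD = 69 ∩ 2·signedArea(BDC) = -70]
   → B = (-3, 20)

B = (-3, 20)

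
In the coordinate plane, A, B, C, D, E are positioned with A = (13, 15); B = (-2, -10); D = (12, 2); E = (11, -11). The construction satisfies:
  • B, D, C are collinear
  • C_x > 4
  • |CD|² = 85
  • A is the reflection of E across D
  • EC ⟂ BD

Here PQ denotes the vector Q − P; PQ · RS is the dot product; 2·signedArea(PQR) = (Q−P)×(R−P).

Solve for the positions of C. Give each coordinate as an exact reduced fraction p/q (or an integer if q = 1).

C = (5, -4)

1. C_x = 5  [B, D, C are collinear ∩ EC ⟂ BD]
2. C_y = -4  [B, D, C are collinear ∩ EC ⟂ BD]
   → C = (5, -4)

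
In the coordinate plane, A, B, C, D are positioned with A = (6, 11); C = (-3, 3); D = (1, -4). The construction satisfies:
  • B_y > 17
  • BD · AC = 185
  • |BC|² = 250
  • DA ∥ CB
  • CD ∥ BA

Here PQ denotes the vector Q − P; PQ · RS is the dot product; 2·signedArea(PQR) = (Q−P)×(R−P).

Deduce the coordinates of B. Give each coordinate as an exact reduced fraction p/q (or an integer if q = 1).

B = (2, 18)

1. B_x = 2  [CD ∥ BA ∩ DA ∥ CB]
2. B_y = 18  [CD ∥ BA ∩ DA ∥ CB]
   → B = (2, 18)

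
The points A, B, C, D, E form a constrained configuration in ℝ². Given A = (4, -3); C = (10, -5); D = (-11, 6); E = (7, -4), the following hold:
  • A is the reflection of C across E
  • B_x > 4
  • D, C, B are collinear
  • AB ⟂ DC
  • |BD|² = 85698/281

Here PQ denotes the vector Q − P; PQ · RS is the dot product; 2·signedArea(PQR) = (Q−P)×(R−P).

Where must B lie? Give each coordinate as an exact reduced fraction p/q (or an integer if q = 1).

B = (1256/281, -591/281)

1. B_x = 1256/281  [D, C, B are collinear ∩ AB ⟂ DC]
2. B_y = -591/281  [D, C, B are collinear ∩ AB ⟂ DC]
   → B = (1256/281, -591/281)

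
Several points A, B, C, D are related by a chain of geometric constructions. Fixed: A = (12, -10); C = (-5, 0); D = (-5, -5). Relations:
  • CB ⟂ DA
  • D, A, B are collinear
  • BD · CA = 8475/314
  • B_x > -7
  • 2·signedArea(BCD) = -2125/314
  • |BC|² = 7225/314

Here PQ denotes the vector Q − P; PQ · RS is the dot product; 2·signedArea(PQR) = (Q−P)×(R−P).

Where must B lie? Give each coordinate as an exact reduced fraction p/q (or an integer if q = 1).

1. B_x = -1995/314  [D, A, B are collinear ∩ CB ⟂ DA]
2. B_y = -1445/314  [D, A, B are collinear ∩ CB ⟂ DA]
   → B = (-1995/314, -1445/314)

B = (-1995/314, -1445/314)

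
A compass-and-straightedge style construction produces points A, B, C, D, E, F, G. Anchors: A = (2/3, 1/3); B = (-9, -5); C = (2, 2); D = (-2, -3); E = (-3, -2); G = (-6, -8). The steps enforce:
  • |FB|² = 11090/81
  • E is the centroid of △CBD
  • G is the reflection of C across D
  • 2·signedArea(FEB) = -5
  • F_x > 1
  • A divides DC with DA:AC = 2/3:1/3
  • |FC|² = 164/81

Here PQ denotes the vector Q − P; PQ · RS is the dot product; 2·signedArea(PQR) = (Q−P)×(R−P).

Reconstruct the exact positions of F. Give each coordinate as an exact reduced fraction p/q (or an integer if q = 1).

F = (10/9, 8/9)

1. F_x = 10/9  [line 3·x + -6·y + 2 = 0 ∩ |FB|² = 11090/81]
2. F_y = 8/9  [line 3·x + -6·y + 2 = 0 ∩ |FB|² = 11090/81]
   → F = (10/9, 8/9)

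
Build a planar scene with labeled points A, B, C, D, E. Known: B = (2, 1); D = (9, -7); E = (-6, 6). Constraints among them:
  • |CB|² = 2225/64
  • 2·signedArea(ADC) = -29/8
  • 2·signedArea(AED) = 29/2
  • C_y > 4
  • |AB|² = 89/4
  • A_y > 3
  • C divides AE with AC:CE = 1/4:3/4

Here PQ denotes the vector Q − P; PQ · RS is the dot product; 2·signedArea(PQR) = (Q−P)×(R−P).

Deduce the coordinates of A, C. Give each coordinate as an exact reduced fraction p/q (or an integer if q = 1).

A = (-2, 7/2)
C = (-3, 33/8)

1. A_x = -2  [line 13·x + 15·y + -53/2 = 0 ∩ |AB|² = 89/4]
2. A_y = 7/2  [line 13·x + 15·y + -53/2 = 0 ∩ |AB|² = 89/4]
   → A = (-2, 7/2)
3. C_x = -3  [2·signedArea(ADC) = -29/8 ∩ C divides AE with AC:CE = 1/4:3/4]
4. C_y = 33/8  [2·signedArea(ADC) = -29/8 ∩ C divides AE with AC:CE = 1/4:3/4]
   → C = (-3, 33/8)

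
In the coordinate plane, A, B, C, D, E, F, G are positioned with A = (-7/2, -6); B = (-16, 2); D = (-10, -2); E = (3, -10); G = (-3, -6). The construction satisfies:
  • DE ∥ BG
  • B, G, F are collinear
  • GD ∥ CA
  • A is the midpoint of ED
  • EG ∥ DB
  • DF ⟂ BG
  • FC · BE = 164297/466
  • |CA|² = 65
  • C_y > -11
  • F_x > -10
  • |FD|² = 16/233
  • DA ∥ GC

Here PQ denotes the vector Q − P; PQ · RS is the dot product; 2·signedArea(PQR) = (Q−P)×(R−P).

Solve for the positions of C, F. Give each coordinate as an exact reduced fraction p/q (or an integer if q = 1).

1. C_x = 7/2  [GD ∥ CA ∩ DA ∥ GC]
2. C_y = -10  [GD ∥ CA ∩ DA ∥ GC]
   → C = (7/2, -10)
3. F_x = -2298/233  [B, G, F are collinear ∩ DF ⟂ BG]
4. F_y = -414/233  [B, G, F are collinear ∩ DF ⟂ BG]
   → F = (-2298/233, -414/233)

C = (7/2, -10)
F = (-2298/233, -414/233)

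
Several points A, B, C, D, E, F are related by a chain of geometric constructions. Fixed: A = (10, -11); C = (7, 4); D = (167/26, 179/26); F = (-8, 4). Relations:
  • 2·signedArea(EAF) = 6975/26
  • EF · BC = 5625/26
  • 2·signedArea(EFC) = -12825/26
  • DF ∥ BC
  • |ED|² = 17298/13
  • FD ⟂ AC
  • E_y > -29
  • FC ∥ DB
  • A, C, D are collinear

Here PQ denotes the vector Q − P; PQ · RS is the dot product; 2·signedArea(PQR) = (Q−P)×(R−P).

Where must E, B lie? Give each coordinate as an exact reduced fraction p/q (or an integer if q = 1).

1. E_x = 353/26  [2·signedArea(EFC) = -12825/26 ∩ 2·signedArea(EAF) = 6975/26]
2. E_y = -751/26  [2·signedArea(EFC) = -12825/26 ∩ 2·signedArea(EAF) = 6975/26]
   → E = (353/26, -751/26)
3. B_x = 557/26  [DF ∥ BC ∩ FC ∥ DB]
4. B_y = 179/26  [DF ∥ BC ∩ FC ∥ DB]
   → B = (557/26, 179/26)

B = (557/26, 179/26)
E = (353/26, -751/26)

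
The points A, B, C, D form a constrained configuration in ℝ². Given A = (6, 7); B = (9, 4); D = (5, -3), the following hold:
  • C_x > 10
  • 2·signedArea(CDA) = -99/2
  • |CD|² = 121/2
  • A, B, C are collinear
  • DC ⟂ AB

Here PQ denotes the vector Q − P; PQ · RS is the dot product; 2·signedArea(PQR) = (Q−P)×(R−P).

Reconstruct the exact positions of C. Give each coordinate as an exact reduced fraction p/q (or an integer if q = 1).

1. C_x = 21/2  [A, B, C are collinear ∩ DC ⟂ AB]
2. C_y = 5/2  [A, B, C are collinear ∩ DC ⟂ AB]
   → C = (21/2, 5/2)

C = (21/2, 5/2)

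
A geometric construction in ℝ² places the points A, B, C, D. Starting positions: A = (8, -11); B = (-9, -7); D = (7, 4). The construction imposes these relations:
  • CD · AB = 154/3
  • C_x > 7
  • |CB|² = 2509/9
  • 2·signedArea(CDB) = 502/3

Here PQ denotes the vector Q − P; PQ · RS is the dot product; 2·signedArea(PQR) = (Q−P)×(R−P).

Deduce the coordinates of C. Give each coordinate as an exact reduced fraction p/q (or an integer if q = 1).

1. C_x = 23/3  [2·signedArea(CDB) = 502/3 ∩ CD · AB = 154/3]
2. C_y = -6  [2·signedArea(CDB) = 502/3 ∩ CD · AB = 154/3]
   → C = (23/3, -6)

C = (23/3, -6)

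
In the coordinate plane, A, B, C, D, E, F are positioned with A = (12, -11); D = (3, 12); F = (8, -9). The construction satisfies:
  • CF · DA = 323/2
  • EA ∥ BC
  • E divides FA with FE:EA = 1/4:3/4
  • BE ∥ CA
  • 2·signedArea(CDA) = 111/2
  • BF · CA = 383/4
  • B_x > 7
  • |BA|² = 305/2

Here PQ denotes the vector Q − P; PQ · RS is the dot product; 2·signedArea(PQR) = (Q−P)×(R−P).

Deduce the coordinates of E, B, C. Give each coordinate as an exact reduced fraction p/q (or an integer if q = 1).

B = (15/2, 1/2)
C = (21/2, -1)
E = (9, -19/2)

1. E_x = 9  [E divides FA with FE:EA = 1/4:3/4]
2. E_y = -19/2  [E divides FA with FE:EA = 1/4:3/4]
   → E = (9, -19/2)
3. C_x = 21/2  [2·signedArea(CDA) = 111/2 ∩ CF · DA = 323/2]
4. C_y = -1  [2·signedArea(CDA) = 111/2 ∩ CF · DA = 323/2]
   → C = (21/2, -1)
5. B_x = 15/2  [BF · CA = 383/4 ∩ BE ∥ CA]
6. B_y = 1/2  [BF · CA = 383/4 ∩ BE ∥ CA]
   → B = (15/2, 1/2)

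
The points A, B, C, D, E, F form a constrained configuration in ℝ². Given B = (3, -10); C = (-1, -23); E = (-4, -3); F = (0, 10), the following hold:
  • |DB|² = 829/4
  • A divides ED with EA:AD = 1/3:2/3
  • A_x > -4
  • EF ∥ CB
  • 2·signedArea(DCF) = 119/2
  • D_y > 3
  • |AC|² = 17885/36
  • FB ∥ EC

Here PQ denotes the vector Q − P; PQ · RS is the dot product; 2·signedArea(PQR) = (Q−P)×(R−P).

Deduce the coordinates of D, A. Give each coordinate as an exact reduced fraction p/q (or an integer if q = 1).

1. D_x = -2  [line -33·x + 1·y + -139/2 = 0 ∩ |DB|² = 829/4]
2. D_y = 7/2  [line -33·x + 1·y + -139/2 = 0 ∩ |DB|² = 829/4]
   → D = (-2, 7/2)
3. A_x = -10/3  [A divides ED with EA:AD = 1/3:2/3]
4. A_y = -5/6  [A divides ED with EA:AD = 1/3:2/3]
   → A = (-10/3, -5/6)

A = (-10/3, -5/6)
D = (-2, 7/2)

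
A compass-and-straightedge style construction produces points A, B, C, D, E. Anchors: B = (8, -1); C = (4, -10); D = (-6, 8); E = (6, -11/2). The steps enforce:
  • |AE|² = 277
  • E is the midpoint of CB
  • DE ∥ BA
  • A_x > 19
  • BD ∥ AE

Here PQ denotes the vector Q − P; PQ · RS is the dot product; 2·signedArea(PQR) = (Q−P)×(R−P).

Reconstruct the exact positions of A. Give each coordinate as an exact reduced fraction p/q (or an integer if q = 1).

A = (20, -29/2)

1. A_x = 20  [BD ∥ AE ∩ DE ∥ BA]
2. A_y = -29/2  [BD ∥ AE ∩ DE ∥ BA]
   → A = (20, -29/2)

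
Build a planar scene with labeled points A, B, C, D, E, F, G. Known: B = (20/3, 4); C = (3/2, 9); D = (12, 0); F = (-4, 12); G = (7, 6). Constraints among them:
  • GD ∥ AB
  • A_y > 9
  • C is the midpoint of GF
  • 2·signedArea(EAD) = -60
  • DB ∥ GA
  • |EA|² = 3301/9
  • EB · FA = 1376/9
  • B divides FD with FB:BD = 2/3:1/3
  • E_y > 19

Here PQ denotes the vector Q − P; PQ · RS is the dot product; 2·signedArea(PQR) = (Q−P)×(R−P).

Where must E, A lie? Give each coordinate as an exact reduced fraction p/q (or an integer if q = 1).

A = (5/3, 10)
E = (-44/3, 20)

1. A_x = 5/3  [GD ∥ AB ∩ DB ∥ GA]
2. A_y = 10  [GD ∥ AB ∩ DB ∥ GA]
   → A = (5/3, 10)
3. E_x = -44/3  [EB · FA = 1376/9 ∩ 2·signedArea(EAD) = -60]
4. E_y = 20  [EB · FA = 1376/9 ∩ 2·signedArea(EAD) = -60]
   → E = (-44/3, 20)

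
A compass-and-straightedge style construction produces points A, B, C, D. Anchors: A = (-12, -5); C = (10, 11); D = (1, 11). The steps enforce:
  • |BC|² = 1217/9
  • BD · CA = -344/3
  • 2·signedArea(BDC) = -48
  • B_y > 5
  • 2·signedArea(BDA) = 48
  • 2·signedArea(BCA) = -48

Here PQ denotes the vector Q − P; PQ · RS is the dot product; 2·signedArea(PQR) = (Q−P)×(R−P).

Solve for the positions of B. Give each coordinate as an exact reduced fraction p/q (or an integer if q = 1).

1. B_x = -1/3  [2·signedArea(BDA) = 48 ∩ BD · CA = -344/3]
2. B_y = 17/3  [2·signedArea(BDA) = 48 ∩ BD · CA = -344/3]
   → B = (-1/3, 17/3)

B = (-1/3, 17/3)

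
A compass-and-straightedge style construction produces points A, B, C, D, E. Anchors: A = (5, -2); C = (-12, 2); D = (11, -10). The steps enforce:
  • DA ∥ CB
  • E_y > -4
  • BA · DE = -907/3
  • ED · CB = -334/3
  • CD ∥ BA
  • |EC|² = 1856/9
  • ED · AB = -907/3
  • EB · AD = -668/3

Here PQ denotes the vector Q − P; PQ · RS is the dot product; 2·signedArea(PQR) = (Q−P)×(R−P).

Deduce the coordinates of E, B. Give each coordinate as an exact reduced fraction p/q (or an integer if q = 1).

1. B_x = -18  [CD ∥ BA ∩ DA ∥ CB]
2. B_y = 10  [CD ∥ BA ∩ DA ∥ CB]
   → B = (-18, 10)
3. E_x = 4/3  [EB · AD = -668/3 ∩ BA · DE = -907/3]
4. E_y = -10/3  [EB · AD = -668/3 ∩ BA · DE = -907/3]
   → E = (4/3, -10/3)

B = (-18, 10)
E = (4/3, -10/3)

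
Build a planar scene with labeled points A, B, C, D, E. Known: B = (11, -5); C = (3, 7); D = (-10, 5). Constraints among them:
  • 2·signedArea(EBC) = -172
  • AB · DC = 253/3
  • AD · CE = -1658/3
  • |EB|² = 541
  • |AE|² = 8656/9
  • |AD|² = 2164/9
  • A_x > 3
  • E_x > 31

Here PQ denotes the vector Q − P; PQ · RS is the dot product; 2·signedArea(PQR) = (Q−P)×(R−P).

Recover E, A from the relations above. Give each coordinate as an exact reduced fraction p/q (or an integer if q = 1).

1. E_x = 32  [line -12·x + -8·y + 264 = 0 ∩ |EB|² = 541]
2. E_y = -15  [line -12·x + -8·y + 264 = 0 ∩ |EB|² = 541]
   → E = (32, -15)
3. A_x = 4  [AD · CE = -1658/3 ∩ AB · DC = 253/3]
4. A_y = -5/3  [AD · CE = -1658/3 ∩ AB · DC = 253/3]
   → A = (4, -5/3)

A = (4, -5/3)
E = (32, -15)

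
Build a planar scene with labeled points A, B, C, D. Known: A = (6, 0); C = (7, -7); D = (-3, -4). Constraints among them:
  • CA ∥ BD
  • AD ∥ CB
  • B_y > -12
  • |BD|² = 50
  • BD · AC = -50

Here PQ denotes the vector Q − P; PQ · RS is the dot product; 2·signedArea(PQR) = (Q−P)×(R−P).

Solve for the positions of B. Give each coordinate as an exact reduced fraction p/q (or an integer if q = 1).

B = (-2, -11)

1. B_x = -2  [CA ∥ BD ∩ AD ∥ CB]
2. B_y = -11  [CA ∥ BD ∩ AD ∥ CB]
   → B = (-2, -11)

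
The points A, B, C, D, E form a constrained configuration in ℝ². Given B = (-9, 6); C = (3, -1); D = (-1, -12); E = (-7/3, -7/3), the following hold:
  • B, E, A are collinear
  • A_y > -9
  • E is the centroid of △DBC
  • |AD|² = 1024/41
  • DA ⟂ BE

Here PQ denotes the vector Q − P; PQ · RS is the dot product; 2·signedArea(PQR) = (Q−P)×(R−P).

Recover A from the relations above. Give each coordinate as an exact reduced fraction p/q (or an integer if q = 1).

1. A_x = 119/41  [B, E, A are collinear ∩ DA ⟂ BE]
2. A_y = -364/41  [B, E, A are collinear ∩ DA ⟂ BE]
   → A = (119/41, -364/41)

A = (119/41, -364/41)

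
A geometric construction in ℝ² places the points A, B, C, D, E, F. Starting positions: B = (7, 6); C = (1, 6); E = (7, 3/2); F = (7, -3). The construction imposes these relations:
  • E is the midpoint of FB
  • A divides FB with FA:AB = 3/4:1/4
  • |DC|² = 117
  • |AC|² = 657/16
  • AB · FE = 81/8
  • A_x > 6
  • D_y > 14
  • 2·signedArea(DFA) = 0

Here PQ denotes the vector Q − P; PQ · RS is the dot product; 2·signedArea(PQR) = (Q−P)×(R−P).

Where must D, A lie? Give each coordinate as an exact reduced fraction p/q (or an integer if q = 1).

1. A_x = 7  [A divides FB with FA:AB = 3/4:1/4]
2. A_y = 15/4  [A divides FB with FA:AB = 3/4:1/4]
   → A = (7, 15/4)
3. D_x = 7  [2·signedArea(DFA) = 0]
4. D_y = 15  [|DC|² = 117]
   → D = (7, 15)

A = (7, 15/4)
D = (7, 15)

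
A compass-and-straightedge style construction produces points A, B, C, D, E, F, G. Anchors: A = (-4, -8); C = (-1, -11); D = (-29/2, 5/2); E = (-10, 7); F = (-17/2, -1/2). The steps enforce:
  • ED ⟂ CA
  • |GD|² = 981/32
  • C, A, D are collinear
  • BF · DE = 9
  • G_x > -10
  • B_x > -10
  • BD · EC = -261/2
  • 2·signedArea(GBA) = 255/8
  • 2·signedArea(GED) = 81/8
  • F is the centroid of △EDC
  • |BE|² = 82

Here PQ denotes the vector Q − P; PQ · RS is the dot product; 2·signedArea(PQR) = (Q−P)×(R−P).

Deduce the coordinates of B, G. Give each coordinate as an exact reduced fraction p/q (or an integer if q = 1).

1. B_x = -9  [BD · EC = -261/2 ∩ BF · DE = 9]
2. B_y = -2  [BD · EC = -261/2 ∩ BF · DE = 9]
   → B = (-9, -2)
3. G_x = -77/8  [2·signedArea(GED) = 81/8 ∩ 2·signedArea(GBA) = 255/8]
4. G_y = 41/8  [2·signedArea(GED) = 81/8 ∩ 2·signedArea(GBA) = 255/8]
   → G = (-77/8, 41/8)

B = (-9, -2)
G = (-77/8, 41/8)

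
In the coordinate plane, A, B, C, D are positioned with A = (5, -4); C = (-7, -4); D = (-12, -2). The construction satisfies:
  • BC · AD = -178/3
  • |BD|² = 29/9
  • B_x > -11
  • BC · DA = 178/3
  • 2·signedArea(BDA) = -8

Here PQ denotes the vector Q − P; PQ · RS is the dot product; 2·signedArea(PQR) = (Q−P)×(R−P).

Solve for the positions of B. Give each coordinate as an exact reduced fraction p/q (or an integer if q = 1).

1. B_x = -31/3  [2·signedArea(BDA) = -8 ∩ BC · AD = -178/3]
2. B_y = -8/3  [2·signedArea(BDA) = -8 ∩ BC · AD = -178/3]
   → B = (-31/3, -8/3)

B = (-31/3, -8/3)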